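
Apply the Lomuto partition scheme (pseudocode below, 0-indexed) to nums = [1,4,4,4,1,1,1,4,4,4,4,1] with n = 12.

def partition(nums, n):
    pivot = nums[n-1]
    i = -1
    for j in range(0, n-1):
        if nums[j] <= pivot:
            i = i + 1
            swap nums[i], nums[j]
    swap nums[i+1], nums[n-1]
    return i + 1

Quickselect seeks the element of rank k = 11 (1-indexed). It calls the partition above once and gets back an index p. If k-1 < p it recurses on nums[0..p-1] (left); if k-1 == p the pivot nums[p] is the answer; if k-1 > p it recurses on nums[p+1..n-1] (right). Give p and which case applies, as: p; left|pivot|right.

pivot = nums[11] = 1; i = -1
j=0: nums[0]=1 ≤ 1 → i=0, swap nums[0],nums[0] (no change) → [1,4,4,4,1,1,1,4,4,4,4,1]
j=1: nums[1]=4 > 1 → no swap
j=2: nums[2]=4 > 1 → no swap
j=3: nums[3]=4 > 1 → no swap
j=4: nums[4]=1 ≤ 1 → i=1, swap nums[1],nums[4] → [1,1,4,4,4,1,1,4,4,4,4,1]
j=5: nums[5]=1 ≤ 1 → i=2, swap nums[2],nums[5] → [1,1,1,4,4,4,1,4,4,4,4,1]
j=6: nums[6]=1 ≤ 1 → i=3, swap nums[3],nums[6] → [1,1,1,1,4,4,4,4,4,4,4,1]
j=7: nums[7]=4 > 1 → no swap
j=8: nums[8]=4 > 1 → no swap
j=9: nums[9]=4 > 1 → no swap
j=10: nums[10]=4 > 1 → no swap
final swap nums[4],nums[11] → [1,1,1,1,1,4,4,4,4,4,4,4]; return 4
p = 4; k-1 = 10 > 4 ⇒ right

4; right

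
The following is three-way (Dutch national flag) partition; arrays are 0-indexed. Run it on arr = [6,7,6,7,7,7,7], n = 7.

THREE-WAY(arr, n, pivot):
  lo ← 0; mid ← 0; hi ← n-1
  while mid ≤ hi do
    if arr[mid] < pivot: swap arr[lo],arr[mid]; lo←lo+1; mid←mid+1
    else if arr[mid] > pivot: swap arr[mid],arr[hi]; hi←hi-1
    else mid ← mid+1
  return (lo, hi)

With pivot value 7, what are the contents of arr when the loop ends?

[6,6,7,7,7,7,7]

lo=0 mid=0 hi=6
6<7: swap(0,0), lo=1 mid=1 ⇒ [6,7,6,7,7,7,7]
7=7: mid=2
6<7: swap(1,2), lo=2 mid=3 ⇒ [6,6,7,7,7,7,7]
7=7: mid=4
7=7: mid=5
7=7: mid=6
7=7: mid=7
done. lo=2 hi=6; arr=[6,6,7,7,7,7,7]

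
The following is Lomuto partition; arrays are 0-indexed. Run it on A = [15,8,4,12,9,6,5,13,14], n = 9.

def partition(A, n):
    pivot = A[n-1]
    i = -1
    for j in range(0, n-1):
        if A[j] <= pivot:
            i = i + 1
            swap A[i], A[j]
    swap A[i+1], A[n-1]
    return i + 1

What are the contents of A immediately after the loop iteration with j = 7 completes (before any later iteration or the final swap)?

[8,4,12,9,6,5,13,15,14]

pivot = A[8] = 14; i = -1
j=0: A[0]=15 > 14 → no swap
j=1: A[1]=8 ≤ 14 → i=0, swap A[0],A[1] → [8,15,4,12,9,6,5,13,14]
j=2: A[2]=4 ≤ 14 → i=1, swap A[1],A[2] → [8,4,15,12,9,6,5,13,14]
j=3: A[3]=12 ≤ 14 → i=2, swap A[2],A[3] → [8,4,12,15,9,6,5,13,14]
j=4: A[4]=9 ≤ 14 → i=3, swap A[3],A[4] → [8,4,12,9,15,6,5,13,14]
j=5: A[5]=6 ≤ 14 → i=4, swap A[4],A[5] → [8,4,12,9,6,15,5,13,14]
j=6: A[6]=5 ≤ 14 → i=5, swap A[5],A[6] → [8,4,12,9,6,5,15,13,14]
j=7: A[7]=13 ≤ 14 → i=6, swap A[6],A[7] → [8,4,12,9,6,5,13,15,14]
(after j=7) A = [8,4,12,9,6,5,13,15,14]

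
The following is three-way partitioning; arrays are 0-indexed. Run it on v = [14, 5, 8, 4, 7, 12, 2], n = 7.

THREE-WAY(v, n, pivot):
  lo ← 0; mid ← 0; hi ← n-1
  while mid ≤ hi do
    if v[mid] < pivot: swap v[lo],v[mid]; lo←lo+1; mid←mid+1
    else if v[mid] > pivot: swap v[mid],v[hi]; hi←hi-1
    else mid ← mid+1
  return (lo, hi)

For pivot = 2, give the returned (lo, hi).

(0, 0)

pivot = 2; lo=0, mid=0, hi=6
v[mid]=14>2: swap v[0],v[6]; hi=5 → [2, 5, 8, 4, 7, 12, 14]
v[mid]=2=2: mid=1
v[mid]=5>2: swap v[1],v[5]; hi=4 → [2, 12, 8, 4, 7, 5, 14]
v[mid]=12>2: swap v[1],v[4]; hi=3 → [2, 7, 8, 4, 12, 5, 14]
v[mid]=7>2: swap v[1],v[3]; hi=2 → [2, 4, 8, 7, 12, 5, 14]
v[mid]=4>2: swap v[1],v[2]; hi=1 → [2, 8, 4, 7, 12, 5, 14]
v[mid]=8>2: swap v[1],v[1]; hi=0 → [2, 8, 4, 7, 12, 5, 14]
end: lo=0, hi=0; v = [2, 8, 4, 7, 12, 5, 14]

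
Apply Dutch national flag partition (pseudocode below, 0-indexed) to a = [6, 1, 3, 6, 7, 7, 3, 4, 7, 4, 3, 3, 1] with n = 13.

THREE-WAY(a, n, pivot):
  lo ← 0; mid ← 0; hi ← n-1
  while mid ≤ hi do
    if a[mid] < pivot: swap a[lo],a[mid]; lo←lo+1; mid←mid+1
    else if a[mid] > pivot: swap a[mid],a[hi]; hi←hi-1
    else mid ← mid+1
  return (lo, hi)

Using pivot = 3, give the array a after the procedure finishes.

lo=0 mid=0 hi=12
6>3: swap(0,12), hi=11 ⇒ [1, 1, 3, 6, 7, 7, 3, 4, 7, 4, 3, 3, 6]
1<3: swap(0,0), lo=1 mid=1 ⇒ [1, 1, 3, 6, 7, 7, 3, 4, 7, 4, 3, 3, 6]
1<3: swap(1,1), lo=2 mid=2 ⇒ [1, 1, 3, 6, 7, 7, 3, 4, 7, 4, 3, 3, 6]
3=3: mid=3
6>3: swap(3,11), hi=10 ⇒ [1, 1, 3, 3, 7, 7, 3, 4, 7, 4, 3, 6, 6]
3=3: mid=4
7>3: swap(4,10), hi=9 ⇒ [1, 1, 3, 3, 3, 7, 3, 4, 7, 4, 7, 6, 6]
3=3: mid=5
7>3: swap(5,9), hi=8 ⇒ [1, 1, 3, 3, 3, 4, 3, 4, 7, 7, 7, 6, 6]
4>3: swap(5,8), hi=7 ⇒ [1, 1, 3, 3, 3, 7, 3, 4, 4, 7, 7, 6, 6]
7>3: swap(5,7), hi=6 ⇒ [1, 1, 3, 3, 3, 4, 3, 7, 4, 7, 7, 6, 6]
4>3: swap(5,6), hi=5 ⇒ [1, 1, 3, 3, 3, 3, 4, 7, 4, 7, 7, 6, 6]
3=3: mid=6
done. lo=2 hi=5; a=[1, 1, 3, 3, 3, 3, 4, 7, 4, 7, 7, 6, 6]

[1, 1, 3, 3, 3, 3, 4, 7, 4, 7, 7, 6, 6]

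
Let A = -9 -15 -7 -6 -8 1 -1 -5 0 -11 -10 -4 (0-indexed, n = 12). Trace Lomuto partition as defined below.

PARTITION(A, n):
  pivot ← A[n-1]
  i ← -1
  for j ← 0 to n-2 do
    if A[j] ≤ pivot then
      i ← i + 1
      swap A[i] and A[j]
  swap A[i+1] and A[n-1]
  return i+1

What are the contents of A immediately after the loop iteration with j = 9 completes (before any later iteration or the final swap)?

pivot=-4, i=-1
j=0: -9≤-4, i=0, swap(0,0) ⇒ -9 -15 -7 -6 -8 1 -1 -5 0 -11 -10 -4
j=1: -15≤-4, i=1, swap(1,1) ⇒ -9 -15 -7 -6 -8 1 -1 -5 0 -11 -10 -4
j=2: -7≤-4, i=2, swap(2,2) ⇒ -9 -15 -7 -6 -8 1 -1 -5 0 -11 -10 -4
j=3: -6≤-4, i=3, swap(3,3) ⇒ -9 -15 -7 -6 -8 1 -1 -5 0 -11 -10 -4
j=4: -8≤-4, i=4, swap(4,4) ⇒ -9 -15 -7 -6 -8 1 -1 -5 0 -11 -10 -4
j=5: 1>-4, skip
j=6: -1>-4, skip
j=7: -5≤-4, i=5, swap(5,7) ⇒ -9 -15 -7 -6 -8 -5 -1 1 0 -11 -10 -4
j=8: 0>-4, skip
j=9: -11≤-4, i=6, swap(6,9) ⇒ -9 -15 -7 -6 -8 -5 -11 1 0 -1 -10 -4
(after j=9) A = -9 -15 -7 -6 -8 -5 -11 1 0 -1 -10 -4

-9 -15 -7 -6 -8 -5 -11 1 0 -1 -10 -4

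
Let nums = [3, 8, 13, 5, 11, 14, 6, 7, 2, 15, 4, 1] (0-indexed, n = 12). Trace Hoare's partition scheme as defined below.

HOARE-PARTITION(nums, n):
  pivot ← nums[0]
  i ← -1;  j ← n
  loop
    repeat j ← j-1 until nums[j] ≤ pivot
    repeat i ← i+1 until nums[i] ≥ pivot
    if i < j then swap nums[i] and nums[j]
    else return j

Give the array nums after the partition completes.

[1, 2, 13, 5, 11, 14, 6, 7, 8, 15, 4, 3]

pivot=3
j stops at 11 (1), i stops at 0 (3); swap ⇒ [1, 8, 13, 5, 11, 14, 6, 7, 2, 15, 4, 3]
j stops at 8 (2), i stops at 1 (8); swap ⇒ [1, 2, 13, 5, 11, 14, 6, 7, 8, 15, 4, 3]
j stops at 1, i stops at 2; i≥j ⇒ return 1. nums=[1, 2, 13, 5, 11, 14, 6, 7, 8, 15, 4, 3]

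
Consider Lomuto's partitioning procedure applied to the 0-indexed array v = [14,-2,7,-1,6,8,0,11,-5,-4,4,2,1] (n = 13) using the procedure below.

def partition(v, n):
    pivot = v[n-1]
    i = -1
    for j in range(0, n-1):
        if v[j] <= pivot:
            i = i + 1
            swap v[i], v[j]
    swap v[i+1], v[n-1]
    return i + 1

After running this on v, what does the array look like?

pivot = v[12] = 1; i = -1
j=0: v[0]=14 > 1 → no swap
j=1: v[1]=-2 ≤ 1 → i=0, swap v[0],v[1] → [-2,14,7,-1,6,8,0,11,-5,-4,4,2,1]
j=2: v[2]=7 > 1 → no swap
j=3: v[3]=-1 ≤ 1 → i=1, swap v[1],v[3] → [-2,-1,7,14,6,8,0,11,-5,-4,4,2,1]
j=4: v[4]=6 > 1 → no swap
j=5: v[5]=8 > 1 → no swap
j=6: v[6]=0 ≤ 1 → i=2, swap v[2],v[6] → [-2,-1,0,14,6,8,7,11,-5,-4,4,2,1]
j=7: v[7]=11 > 1 → no swap
j=8: v[8]=-5 ≤ 1 → i=3, swap v[3],v[8] → [-2,-1,0,-5,6,8,7,11,14,-4,4,2,1]
j=9: v[9]=-4 ≤ 1 → i=4, swap v[4],v[9] → [-2,-1,0,-5,-4,8,7,11,14,6,4,2,1]
j=10: v[10]=4 > 1 → no swap
j=11: v[11]=2 > 1 → no swap
final swap v[5],v[12] → [-2,-1,0,-5,-4,1,7,11,14,6,4,2,8]; return 5

[-2,-1,0,-5,-4,1,7,11,14,6,4,2,8]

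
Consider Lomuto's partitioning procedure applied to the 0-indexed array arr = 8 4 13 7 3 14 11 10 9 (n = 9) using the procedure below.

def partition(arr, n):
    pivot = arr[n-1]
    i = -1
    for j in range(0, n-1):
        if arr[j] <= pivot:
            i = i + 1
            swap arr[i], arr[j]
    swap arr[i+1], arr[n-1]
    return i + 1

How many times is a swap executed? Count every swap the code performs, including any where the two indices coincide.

5

pivot = arr[8] = 9; i = -1
j=0: arr[0]=8 ≤ 9 → i=0, swap arr[0],arr[0] (no change) → 8 4 13 7 3 14 11 10 9
j=1: arr[1]=4 ≤ 9 → i=1, swap arr[1],arr[1] (no change) → 8 4 13 7 3 14 11 10 9
j=2: arr[2]=13 > 9 → no swap
j=3: arr[3]=7 ≤ 9 → i=2, swap arr[2],arr[3] → 8 4 7 13 3 14 11 10 9
j=4: arr[4]=3 ≤ 9 → i=3, swap arr[3],arr[4] → 8 4 7 3 13 14 11 10 9
j=5: arr[5]=14 > 9 → no swap
j=6: arr[6]=11 > 9 → no swap
j=7: arr[7]=10 > 9 → no swap
final swap arr[4],arr[8] → 8 4 7 3 9 14 11 10 13; return 4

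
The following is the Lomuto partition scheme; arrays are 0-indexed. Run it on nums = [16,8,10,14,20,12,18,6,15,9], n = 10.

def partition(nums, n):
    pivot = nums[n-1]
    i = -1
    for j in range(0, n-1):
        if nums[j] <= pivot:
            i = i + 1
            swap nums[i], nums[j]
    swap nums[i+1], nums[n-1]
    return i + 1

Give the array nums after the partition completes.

pivot=9, i=-1
j=0: 16>9, skip
j=1: 8≤9, i=0, swap(0,1) ⇒ [8,16,10,14,20,12,18,6,15,9]
j=2: 10>9, skip
j=3: 14>9, skip
j=4: 20>9, skip
j=5: 12>9, skip
j=6: 18>9, skip
j=7: 6≤9, i=1, swap(1,7) ⇒ [8,6,10,14,20,12,18,16,15,9]
j=8: 15>9, skip
swap(2,9) ⇒ [8,6,9,14,20,12,18,16,15,10]; return 2

[8,6,9,14,20,12,18,16,15,10]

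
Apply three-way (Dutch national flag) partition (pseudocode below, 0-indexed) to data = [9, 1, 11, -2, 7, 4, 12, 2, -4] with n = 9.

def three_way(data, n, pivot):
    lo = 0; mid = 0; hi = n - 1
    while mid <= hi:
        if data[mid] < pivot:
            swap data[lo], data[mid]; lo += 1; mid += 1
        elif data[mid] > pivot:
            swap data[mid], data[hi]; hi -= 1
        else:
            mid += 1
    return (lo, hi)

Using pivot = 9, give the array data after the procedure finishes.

pivot = 9; lo=0, mid=0, hi=8
data[mid]=9=9: mid=1
data[mid]=1<9: swap data[0],data[1]; lo=1,mid=2 → [1, 9, 11, -2, 7, 4, 12, 2, -4]
data[mid]=11>9: swap data[2],data[8]; hi=7 → [1, 9, -4, -2, 7, 4, 12, 2, 11]
data[mid]=-4<9: swap data[1],data[2]; lo=2,mid=3 → [1, -4, 9, -2, 7, 4, 12, 2, 11]
data[mid]=-2<9: swap data[2],data[3]; lo=3,mid=4 → [1, -4, -2, 9, 7, 4, 12, 2, 11]
data[mid]=7<9: swap data[3],data[4]; lo=4,mid=5 → [1, -4, -2, 7, 9, 4, 12, 2, 11]
data[mid]=4<9: swap data[4],data[5]; lo=5,mid=6 → [1, -4, -2, 7, 4, 9, 12, 2, 11]
data[mid]=12>9: swap data[6],data[7]; hi=6 → [1, -4, -2, 7, 4, 9, 2, 12, 11]
data[mid]=2<9: swap data[5],data[6]; lo=6,mid=7 → [1, -4, -2, 7, 4, 2, 9, 12, 11]
end: lo=6, hi=6; data = [1, -4, -2, 7, 4, 2, 9, 12, 11]

[1, -4, -2, 7, 4, 2, 9, 12, 11]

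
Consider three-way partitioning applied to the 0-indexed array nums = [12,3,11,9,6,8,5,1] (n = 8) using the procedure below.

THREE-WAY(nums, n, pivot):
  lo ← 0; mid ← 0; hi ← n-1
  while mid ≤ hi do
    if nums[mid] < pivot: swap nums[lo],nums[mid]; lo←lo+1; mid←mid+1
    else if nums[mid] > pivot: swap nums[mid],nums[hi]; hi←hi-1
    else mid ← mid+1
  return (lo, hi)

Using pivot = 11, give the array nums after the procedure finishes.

[1,3,9,6,8,5,11,12]

lo=0 mid=0 hi=7
12>11: swap(0,7), hi=6 ⇒ [1,3,11,9,6,8,5,12]
1<11: swap(0,0), lo=1 mid=1 ⇒ [1,3,11,9,6,8,5,12]
3<11: swap(1,1), lo=2 mid=2 ⇒ [1,3,11,9,6,8,5,12]
11=11: mid=3
9<11: swap(2,3), lo=3 mid=4 ⇒ [1,3,9,11,6,8,5,12]
6<11: swap(3,4), lo=4 mid=5 ⇒ [1,3,9,6,11,8,5,12]
8<11: swap(4,5), lo=5 mid=6 ⇒ [1,3,9,6,8,11,5,12]
5<11: swap(5,6), lo=6 mid=7 ⇒ [1,3,9,6,8,5,11,12]
done. lo=6 hi=6; nums=[1,3,9,6,8,5,11,12]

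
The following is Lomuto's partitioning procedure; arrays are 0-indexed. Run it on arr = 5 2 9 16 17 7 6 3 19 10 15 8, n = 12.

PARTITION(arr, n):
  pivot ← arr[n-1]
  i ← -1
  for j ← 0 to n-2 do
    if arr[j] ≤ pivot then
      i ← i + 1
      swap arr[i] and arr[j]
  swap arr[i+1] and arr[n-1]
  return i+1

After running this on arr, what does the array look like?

pivot = arr[11] = 8; i = -1
j=0: arr[0]=5 ≤ 8 → i=0, swap arr[0],arr[0] (no change) → 5 2 9 16 17 7 6 3 19 10 15 8
j=1: arr[1]=2 ≤ 8 → i=1, swap arr[1],arr[1] (no change) → 5 2 9 16 17 7 6 3 19 10 15 8
j=2: arr[2]=9 > 8 → no swap
j=3: arr[3]=16 > 8 → no swap
j=4: arr[4]=17 > 8 → no swap
j=5: arr[5]=7 ≤ 8 → i=2, swap arr[2],arr[5] → 5 2 7 16 17 9 6 3 19 10 15 8
j=6: arr[6]=6 ≤ 8 → i=3, swap arr[3],arr[6] → 5 2 7 6 17 9 16 3 19 10 15 8
j=7: arr[7]=3 ≤ 8 → i=4, swap arr[4],arr[7] → 5 2 7 6 3 9 16 17 19 10 15 8
j=8: arr[8]=19 > 8 → no swap
j=9: arr[9]=10 > 8 → no swap
j=10: arr[10]=15 > 8 → no swap
final swap arr[5],arr[11] → 5 2 7 6 3 8 16 17 19 10 15 9; return 5

5 2 7 6 3 8 16 17 19 10 15 9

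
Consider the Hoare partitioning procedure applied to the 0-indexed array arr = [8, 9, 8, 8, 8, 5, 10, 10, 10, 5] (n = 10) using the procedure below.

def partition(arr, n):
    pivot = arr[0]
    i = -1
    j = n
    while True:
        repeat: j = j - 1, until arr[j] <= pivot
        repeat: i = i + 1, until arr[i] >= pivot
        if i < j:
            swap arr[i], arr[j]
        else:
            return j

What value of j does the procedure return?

pivot=8
j stops at 9 (5), i stops at 0 (8); swap ⇒ [5, 9, 8, 8, 8, 5, 10, 10, 10, 8]
j stops at 5 (5), i stops at 1 (9); swap ⇒ [5, 5, 8, 8, 8, 9, 10, 10, 10, 8]
j stops at 4 (8), i stops at 2 (8); swap ⇒ [5, 5, 8, 8, 8, 9, 10, 10, 10, 8]
j stops at 3, i stops at 3; i≥j ⇒ return 3. arr=[5, 5, 8, 8, 8, 9, 10, 10, 10, 8]

3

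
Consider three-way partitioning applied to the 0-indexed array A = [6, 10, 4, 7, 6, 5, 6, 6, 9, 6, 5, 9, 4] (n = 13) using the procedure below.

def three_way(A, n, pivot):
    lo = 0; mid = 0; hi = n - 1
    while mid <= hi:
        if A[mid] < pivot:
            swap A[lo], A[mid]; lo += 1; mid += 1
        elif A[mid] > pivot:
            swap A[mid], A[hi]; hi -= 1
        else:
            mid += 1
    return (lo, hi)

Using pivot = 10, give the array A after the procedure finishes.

[6, 4, 7, 6, 5, 6, 6, 9, 6, 5, 9, 4, 10]

lo=0 mid=0 hi=12
6<10: swap(0,0), lo=1 mid=1 ⇒ [6, 10, 4, 7, 6, 5, 6, 6, 9, 6, 5, 9, 4]
10=10: mid=2
4<10: swap(1,2), lo=2 mid=3 ⇒ [6, 4, 10, 7, 6, 5, 6, 6, 9, 6, 5, 9, 4]
7<10: swap(2,3), lo=3 mid=4 ⇒ [6, 4, 7, 10, 6, 5, 6, 6, 9, 6, 5, 9, 4]
6<10: swap(3,4), lo=4 mid=5 ⇒ [6, 4, 7, 6, 10, 5, 6, 6, 9, 6, 5, 9, 4]
5<10: swap(4,5), lo=5 mid=6 ⇒ [6, 4, 7, 6, 5, 10, 6, 6, 9, 6, 5, 9, 4]
6<10: swap(5,6), lo=6 mid=7 ⇒ [6, 4, 7, 6, 5, 6, 10, 6, 9, 6, 5, 9, 4]
6<10: swap(6,7), lo=7 mid=8 ⇒ [6, 4, 7, 6, 5, 6, 6, 10, 9, 6, 5, 9, 4]
9<10: swap(7,8), lo=8 mid=9 ⇒ [6, 4, 7, 6, 5, 6, 6, 9, 10, 6, 5, 9, 4]
6<10: swap(8,9), lo=9 mid=10 ⇒ [6, 4, 7, 6, 5, 6, 6, 9, 6, 10, 5, 9, 4]
5<10: swap(9,10), lo=10 mid=11 ⇒ [6, 4, 7, 6, 5, 6, 6, 9, 6, 5, 10, 9, 4]
9<10: swap(10,11), lo=11 mid=12 ⇒ [6, 4, 7, 6, 5, 6, 6, 9, 6, 5, 9, 10, 4]
4<10: swap(11,12), lo=12 mid=13 ⇒ [6, 4, 7, 6, 5, 6, 6, 9, 6, 5, 9, 4, 10]
done. lo=12 hi=12; A=[6, 4, 7, 6, 5, 6, 6, 9, 6, 5, 9, 4, 10]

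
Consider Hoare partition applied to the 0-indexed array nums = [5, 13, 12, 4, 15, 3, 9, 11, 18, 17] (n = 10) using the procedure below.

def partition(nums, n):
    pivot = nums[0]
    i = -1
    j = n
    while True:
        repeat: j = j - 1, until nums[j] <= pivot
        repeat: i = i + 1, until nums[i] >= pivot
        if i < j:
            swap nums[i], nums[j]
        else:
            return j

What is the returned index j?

1

pivot=5
j stops at 5 (3), i stops at 0 (5); swap ⇒ [3, 13, 12, 4, 15, 5, 9, 11, 18, 17]
j stops at 3 (4), i stops at 1 (13); swap ⇒ [3, 4, 12, 13, 15, 5, 9, 11, 18, 17]
j stops at 1, i stops at 2; i≥j ⇒ return 1. nums=[3, 4, 12, 13, 15, 5, 9, 11, 18, 17]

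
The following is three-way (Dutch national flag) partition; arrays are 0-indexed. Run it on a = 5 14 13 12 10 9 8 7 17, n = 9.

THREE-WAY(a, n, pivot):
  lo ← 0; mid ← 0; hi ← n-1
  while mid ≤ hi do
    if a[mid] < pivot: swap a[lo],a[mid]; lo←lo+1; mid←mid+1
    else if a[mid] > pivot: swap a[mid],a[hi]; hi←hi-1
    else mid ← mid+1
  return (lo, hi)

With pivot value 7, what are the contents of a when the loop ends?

lo=0 mid=0 hi=8
5<7: swap(0,0), lo=1 mid=1 ⇒ 5 14 13 12 10 9 8 7 17
14>7: swap(1,8), hi=7 ⇒ 5 17 13 12 10 9 8 7 14
17>7: swap(1,7), hi=6 ⇒ 5 7 13 12 10 9 8 17 14
7=7: mid=2
13>7: swap(2,6), hi=5 ⇒ 5 7 8 12 10 9 13 17 14
8>7: swap(2,5), hi=4 ⇒ 5 7 9 12 10 8 13 17 14
9>7: swap(2,4), hi=3 ⇒ 5 7 10 12 9 8 13 17 14
10>7: swap(2,3), hi=2 ⇒ 5 7 12 10 9 8 13 17 14
12>7: swap(2,2), hi=1 ⇒ 5 7 12 10 9 8 13 17 14
done. lo=1 hi=1; a=5 7 12 10 9 8 13 17 14

5 7 12 10 9 8 13 17 14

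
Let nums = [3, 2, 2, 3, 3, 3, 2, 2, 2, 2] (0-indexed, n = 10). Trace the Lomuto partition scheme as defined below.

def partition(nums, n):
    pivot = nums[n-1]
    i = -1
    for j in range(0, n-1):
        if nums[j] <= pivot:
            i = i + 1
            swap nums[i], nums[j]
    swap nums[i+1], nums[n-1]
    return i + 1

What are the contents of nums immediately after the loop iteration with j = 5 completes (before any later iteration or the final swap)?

pivot = nums[9] = 2; i = -1
j=0: nums[0]=3 > 2 → no swap
j=1: nums[1]=2 ≤ 2 → i=0, swap nums[0],nums[1] → [2, 3, 2, 3, 3, 3, 2, 2, 2, 2]
j=2: nums[2]=2 ≤ 2 → i=1, swap nums[1],nums[2] → [2, 2, 3, 3, 3, 3, 2, 2, 2, 2]
j=3: nums[3]=3 > 2 → no swap
j=4: nums[4]=3 > 2 → no swap
j=5: nums[5]=3 > 2 → no swap
(after j=5) nums = [2, 2, 3, 3, 3, 3, 2, 2, 2, 2]

[2, 2, 3, 3, 3, 3, 2, 2, 2, 2]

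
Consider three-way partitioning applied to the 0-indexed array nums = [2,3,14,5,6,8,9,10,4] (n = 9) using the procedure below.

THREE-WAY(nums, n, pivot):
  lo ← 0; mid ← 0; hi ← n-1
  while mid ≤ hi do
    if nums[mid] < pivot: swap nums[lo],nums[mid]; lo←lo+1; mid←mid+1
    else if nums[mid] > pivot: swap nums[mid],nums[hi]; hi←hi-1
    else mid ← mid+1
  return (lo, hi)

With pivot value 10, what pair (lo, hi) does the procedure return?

lo=0 mid=0 hi=8
2<10: swap(0,0), lo=1 mid=1 ⇒ [2,3,14,5,6,8,9,10,4]
3<10: swap(1,1), lo=2 mid=2 ⇒ [2,3,14,5,6,8,9,10,4]
14>10: swap(2,8), hi=7 ⇒ [2,3,4,5,6,8,9,10,14]
4<10: swap(2,2), lo=3 mid=3 ⇒ [2,3,4,5,6,8,9,10,14]
5<10: swap(3,3), lo=4 mid=4 ⇒ [2,3,4,5,6,8,9,10,14]
6<10: swap(4,4), lo=5 mid=5 ⇒ [2,3,4,5,6,8,9,10,14]
8<10: swap(5,5), lo=6 mid=6 ⇒ [2,3,4,5,6,8,9,10,14]
9<10: swap(6,6), lo=7 mid=7 ⇒ [2,3,4,5,6,8,9,10,14]
10=10: mid=8
done. lo=7 hi=7; nums=[2,3,4,5,6,8,9,10,14]

(7, 7)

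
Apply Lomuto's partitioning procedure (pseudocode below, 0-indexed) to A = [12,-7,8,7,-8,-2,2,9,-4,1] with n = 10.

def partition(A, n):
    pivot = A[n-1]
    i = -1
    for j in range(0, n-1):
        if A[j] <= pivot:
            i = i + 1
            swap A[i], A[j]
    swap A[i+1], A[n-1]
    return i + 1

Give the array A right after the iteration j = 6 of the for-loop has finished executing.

[-7,-8,-2,7,12,8,2,9,-4,1]

pivot=1, i=-1
j=0: 12>1, skip
j=1: -7≤1, i=0, swap(0,1) ⇒ [-7,12,8,7,-8,-2,2,9,-4,1]
j=2: 8>1, skip
j=3: 7>1, skip
j=4: -8≤1, i=1, swap(1,4) ⇒ [-7,-8,8,7,12,-2,2,9,-4,1]
j=5: -2≤1, i=2, swap(2,5) ⇒ [-7,-8,-2,7,12,8,2,9,-4,1]
j=6: 2>1, skip
(after j=6) A = [-7,-8,-2,7,12,8,2,9,-4,1]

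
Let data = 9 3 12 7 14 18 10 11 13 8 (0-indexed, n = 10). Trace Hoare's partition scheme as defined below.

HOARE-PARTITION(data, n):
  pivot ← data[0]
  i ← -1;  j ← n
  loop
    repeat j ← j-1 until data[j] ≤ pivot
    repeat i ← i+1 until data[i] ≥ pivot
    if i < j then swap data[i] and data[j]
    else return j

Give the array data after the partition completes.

8 3 7 12 14 18 10 11 13 9

pivot=9
j stops at 9 (8), i stops at 0 (9); swap ⇒ 8 3 12 7 14 18 10 11 13 9
j stops at 3 (7), i stops at 2 (12); swap ⇒ 8 3 7 12 14 18 10 11 13 9
j stops at 2, i stops at 3; i≥j ⇒ return 2. data=8 3 7 12 14 18 10 11 13 9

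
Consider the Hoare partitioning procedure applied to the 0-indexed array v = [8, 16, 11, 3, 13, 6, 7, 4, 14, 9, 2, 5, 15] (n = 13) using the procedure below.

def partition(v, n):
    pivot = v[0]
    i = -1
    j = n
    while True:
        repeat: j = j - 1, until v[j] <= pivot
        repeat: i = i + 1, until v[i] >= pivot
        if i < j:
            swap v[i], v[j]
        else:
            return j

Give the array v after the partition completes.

[5, 2, 4, 3, 7, 6, 13, 11, 14, 9, 16, 8, 15]

pivot = v[0] = 8; i = -1, j = 13
j→11 (v[11]=5≤8), i→0 (v[0]=8≥8); i<j, swap → [5, 16, 11, 3, 13, 6, 7, 4, 14, 9, 2, 8, 15]
j→10 (v[10]=2≤8), i→1 (v[1]=16≥8); i<j, swap → [5, 2, 11, 3, 13, 6, 7, 4, 14, 9, 16, 8, 15]
j→7 (v[7]=4≤8), i→2 (v[2]=11≥8); i<j, swap → [5, 2, 4, 3, 13, 6, 7, 11, 14, 9, 16, 8, 15]
j→6 (v[6]=7≤8), i→4 (v[4]=13≥8); i<j, swap → [5, 2, 4, 3, 7, 6, 13, 11, 14, 9, 16, 8, 15]
j→5, i→6; i≥j, return j=5. v = [5, 2, 4, 3, 7, 6, 13, 11, 14, 9, 16, 8, 15]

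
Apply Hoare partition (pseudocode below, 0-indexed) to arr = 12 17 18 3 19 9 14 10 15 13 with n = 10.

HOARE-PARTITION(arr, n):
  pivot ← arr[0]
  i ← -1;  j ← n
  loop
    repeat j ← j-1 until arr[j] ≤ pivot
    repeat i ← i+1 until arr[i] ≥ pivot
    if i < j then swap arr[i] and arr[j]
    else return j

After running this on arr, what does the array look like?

10 9 3 18 19 17 14 12 15 13

pivot = arr[0] = 12; i = -1, j = 10
j→7 (arr[7]=10≤12), i→0 (arr[0]=12≥12); i<j, swap → 10 17 18 3 19 9 14 12 15 13
j→5 (arr[5]=9≤12), i→1 (arr[1]=17≥12); i<j, swap → 10 9 18 3 19 17 14 12 15 13
j→3 (arr[3]=3≤12), i→2 (arr[2]=18≥12); i<j, swap → 10 9 3 18 19 17 14 12 15 13
j→2, i→3; i≥j, return j=2. arr = 10 9 3 18 19 17 14 12 15 13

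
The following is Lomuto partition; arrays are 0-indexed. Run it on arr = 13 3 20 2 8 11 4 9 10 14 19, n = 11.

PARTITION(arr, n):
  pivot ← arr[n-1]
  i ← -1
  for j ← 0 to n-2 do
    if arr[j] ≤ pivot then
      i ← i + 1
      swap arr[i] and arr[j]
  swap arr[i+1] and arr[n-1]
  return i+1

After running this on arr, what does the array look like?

pivot=19, i=-1
j=0: 13≤19, i=0, swap(0,0) ⇒ 13 3 20 2 8 11 4 9 10 14 19
j=1: 3≤19, i=1, swap(1,1) ⇒ 13 3 20 2 8 11 4 9 10 14 19
j=2: 20>19, skip
j=3: 2≤19, i=2, swap(2,3) ⇒ 13 3 2 20 8 11 4 9 10 14 19
j=4: 8≤19, i=3, swap(3,4) ⇒ 13 3 2 8 20 11 4 9 10 14 19
j=5: 11≤19, i=4, swap(4,5) ⇒ 13 3 2 8 11 20 4 9 10 14 19
j=6: 4≤19, i=5, swap(5,6) ⇒ 13 3 2 8 11 4 20 9 10 14 19
j=7: 9≤19, i=6, swap(6,7) ⇒ 13 3 2 8 11 4 9 20 10 14 19
j=8: 10≤19, i=7, swap(7,8) ⇒ 13 3 2 8 11 4 9 10 20 14 19
j=9: 14≤19, i=8, swap(8,9) ⇒ 13 3 2 8 11 4 9 10 14 20 19
swap(9,10) ⇒ 13 3 2 8 11 4 9 10 14 19 20; return 9

13 3 2 8 11 4 9 10 14 19 20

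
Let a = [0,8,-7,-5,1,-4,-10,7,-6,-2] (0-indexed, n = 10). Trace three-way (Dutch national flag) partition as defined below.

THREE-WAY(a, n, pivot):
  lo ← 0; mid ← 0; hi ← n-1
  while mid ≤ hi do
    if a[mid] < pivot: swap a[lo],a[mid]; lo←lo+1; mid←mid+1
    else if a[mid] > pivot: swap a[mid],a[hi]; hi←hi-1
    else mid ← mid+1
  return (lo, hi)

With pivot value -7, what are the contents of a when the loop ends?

lo=0 mid=0 hi=9
0>-7: swap(0,9), hi=8 ⇒ [-2,8,-7,-5,1,-4,-10,7,-6,0]
-2>-7: swap(0,8), hi=7 ⇒ [-6,8,-7,-5,1,-4,-10,7,-2,0]
-6>-7: swap(0,7), hi=6 ⇒ [7,8,-7,-5,1,-4,-10,-6,-2,0]
7>-7: swap(0,6), hi=5 ⇒ [-10,8,-7,-5,1,-4,7,-6,-2,0]
-10<-7: swap(0,0), lo=1 mid=1 ⇒ [-10,8,-7,-5,1,-4,7,-6,-2,0]
8>-7: swap(1,5), hi=4 ⇒ [-10,-4,-7,-5,1,8,7,-6,-2,0]
-4>-7: swap(1,4), hi=3 ⇒ [-10,1,-7,-5,-4,8,7,-6,-2,0]
1>-7: swap(1,3), hi=2 ⇒ [-10,-5,-7,1,-4,8,7,-6,-2,0]
-5>-7: swap(1,2), hi=1 ⇒ [-10,-7,-5,1,-4,8,7,-6,-2,0]
-7=-7: mid=2
done. lo=1 hi=1; a=[-10,-7,-5,1,-4,8,7,-6,-2,0]

[-10,-7,-5,1,-4,8,7,-6,-2,0]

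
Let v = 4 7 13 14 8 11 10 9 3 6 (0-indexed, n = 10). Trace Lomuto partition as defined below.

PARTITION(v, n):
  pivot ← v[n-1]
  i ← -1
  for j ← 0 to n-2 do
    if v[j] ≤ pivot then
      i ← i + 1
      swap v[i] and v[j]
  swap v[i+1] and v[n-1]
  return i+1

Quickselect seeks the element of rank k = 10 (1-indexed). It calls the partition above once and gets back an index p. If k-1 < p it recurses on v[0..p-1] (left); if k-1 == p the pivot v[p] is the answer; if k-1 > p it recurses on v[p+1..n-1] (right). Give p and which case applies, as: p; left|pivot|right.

2; right

pivot = v[9] = 6; i = -1
j=0: v[0]=4 ≤ 6 → i=0, swap v[0],v[0] (no change) → 4 7 13 14 8 11 10 9 3 6
j=1: v[1]=7 > 6 → no swap
j=2: v[2]=13 > 6 → no swap
j=3: v[3]=14 > 6 → no swap
j=4: v[4]=8 > 6 → no swap
j=5: v[5]=11 > 6 → no swap
j=6: v[6]=10 > 6 → no swap
j=7: v[7]=9 > 6 → no swap
j=8: v[8]=3 ≤ 6 → i=1, swap v[1],v[8] → 4 3 13 14 8 11 10 9 7 6
final swap v[2],v[9] → 4 3 6 14 8 11 10 9 7 13; return 2
p = 2; k-1 = 9 > 2 ⇒ right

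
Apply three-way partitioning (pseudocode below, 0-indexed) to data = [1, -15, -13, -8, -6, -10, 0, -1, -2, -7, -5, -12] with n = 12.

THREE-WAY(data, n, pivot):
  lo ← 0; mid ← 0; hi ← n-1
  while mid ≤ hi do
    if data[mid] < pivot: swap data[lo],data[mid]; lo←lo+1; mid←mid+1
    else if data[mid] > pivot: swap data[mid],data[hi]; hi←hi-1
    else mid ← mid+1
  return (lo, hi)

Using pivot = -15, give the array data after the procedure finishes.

pivot = -15; lo=0, mid=0, hi=11
data[mid]=1>-15: swap data[0],data[11]; hi=10 → [-12, -15, -13, -8, -6, -10, 0, -1, -2, -7, -5, 1]
data[mid]=-12>-15: swap data[0],data[10]; hi=9 → [-5, -15, -13, -8, -6, -10, 0, -1, -2, -7, -12, 1]
data[mid]=-5>-15: swap data[0],data[9]; hi=8 → [-7, -15, -13, -8, -6, -10, 0, -1, -2, -5, -12, 1]
data[mid]=-7>-15: swap data[0],data[8]; hi=7 → [-2, -15, -13, -8, -6, -10, 0, -1, -7, -5, -12, 1]
data[mid]=-2>-15: swap data[0],data[7]; hi=6 → [-1, -15, -13, -8, -6, -10, 0, -2, -7, -5, -12, 1]
data[mid]=-1>-15: swap data[0],data[6]; hi=5 → [0, -15, -13, -8, -6, -10, -1, -2, -7, -5, -12, 1]
data[mid]=0>-15: swap data[0],data[5]; hi=4 → [-10, -15, -13, -8, -6, 0, -1, -2, -7, -5, -12, 1]
data[mid]=-10>-15: swap data[0],data[4]; hi=3 → [-6, -15, -13, -8, -10, 0, -1, -2, -7, -5, -12, 1]
data[mid]=-6>-15: swap data[0],data[3]; hi=2 → [-8, -15, -13, -6, -10, 0, -1, -2, -7, -5, -12, 1]
data[mid]=-8>-15: swap data[0],data[2]; hi=1 → [-13, -15, -8, -6, -10, 0, -1, -2, -7, -5, -12, 1]
data[mid]=-13>-15: swap data[0],data[1]; hi=0 → [-15, -13, -8, -6, -10, 0, -1, -2, -7, -5, -12, 1]
data[mid]=-15=-15: mid=1
end: lo=0, hi=0; data = [-15, -13, -8, -6, -10, 0, -1, -2, -7, -5, -12, 1]

[-15, -13, -8, -6, -10, 0, -1, -2, -7, -5, -12, 1]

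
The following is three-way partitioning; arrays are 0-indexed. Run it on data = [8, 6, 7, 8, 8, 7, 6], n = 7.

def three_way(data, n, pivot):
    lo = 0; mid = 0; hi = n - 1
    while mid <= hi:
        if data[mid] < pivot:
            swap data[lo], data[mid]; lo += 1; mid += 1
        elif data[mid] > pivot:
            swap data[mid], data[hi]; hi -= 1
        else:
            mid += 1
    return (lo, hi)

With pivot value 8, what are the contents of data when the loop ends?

[6, 7, 7, 6, 8, 8, 8]

lo=0 mid=0 hi=6
8=8: mid=1
6<8: swap(0,1), lo=1 mid=2 ⇒ [6, 8, 7, 8, 8, 7, 6]
7<8: swap(1,2), lo=2 mid=3 ⇒ [6, 7, 8, 8, 8, 7, 6]
8=8: mid=4
8=8: mid=5
7<8: swap(2,5), lo=3 mid=6 ⇒ [6, 7, 7, 8, 8, 8, 6]
6<8: swap(3,6), lo=4 mid=7 ⇒ [6, 7, 7, 6, 8, 8, 8]
done. lo=4 hi=6; data=[6, 7, 7, 6, 8, 8, 8]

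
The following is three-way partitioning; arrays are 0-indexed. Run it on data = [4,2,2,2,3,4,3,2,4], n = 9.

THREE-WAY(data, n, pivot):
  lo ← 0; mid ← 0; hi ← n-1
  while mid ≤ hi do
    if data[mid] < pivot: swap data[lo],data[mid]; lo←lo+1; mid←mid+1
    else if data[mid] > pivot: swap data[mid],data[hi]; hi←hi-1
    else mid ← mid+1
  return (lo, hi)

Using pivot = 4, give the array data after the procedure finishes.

lo=0 mid=0 hi=8
4=4: mid=1
2<4: swap(0,1), lo=1 mid=2 ⇒ [2,4,2,2,3,4,3,2,4]
2<4: swap(1,2), lo=2 mid=3 ⇒ [2,2,4,2,3,4,3,2,4]
2<4: swap(2,3), lo=3 mid=4 ⇒ [2,2,2,4,3,4,3,2,4]
3<4: swap(3,4), lo=4 mid=5 ⇒ [2,2,2,3,4,4,3,2,4]
4=4: mid=6
3<4: swap(4,6), lo=5 mid=7 ⇒ [2,2,2,3,3,4,4,2,4]
2<4: swap(5,7), lo=6 mid=8 ⇒ [2,2,2,3,3,2,4,4,4]
4=4: mid=9
done. lo=6 hi=8; data=[2,2,2,3,3,2,4,4,4]

[2,2,2,3,3,2,4,4,4]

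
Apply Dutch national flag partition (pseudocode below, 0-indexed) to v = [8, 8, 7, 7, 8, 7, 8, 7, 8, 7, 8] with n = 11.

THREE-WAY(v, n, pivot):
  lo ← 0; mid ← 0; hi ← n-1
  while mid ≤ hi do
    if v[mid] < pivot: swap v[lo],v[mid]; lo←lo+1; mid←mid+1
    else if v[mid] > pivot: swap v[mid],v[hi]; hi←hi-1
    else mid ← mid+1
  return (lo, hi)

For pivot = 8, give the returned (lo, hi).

(5, 10)

lo=0 mid=0 hi=10
8=8: mid=1
8=8: mid=2
7<8: swap(0,2), lo=1 mid=3 ⇒ [7, 8, 8, 7, 8, 7, 8, 7, 8, 7, 8]
7<8: swap(1,3), lo=2 mid=4 ⇒ [7, 7, 8, 8, 8, 7, 8, 7, 8, 7, 8]
8=8: mid=5
7<8: swap(2,5), lo=3 mid=6 ⇒ [7, 7, 7, 8, 8, 8, 8, 7, 8, 7, 8]
8=8: mid=7
7<8: swap(3,7), lo=4 mid=8 ⇒ [7, 7, 7, 7, 8, 8, 8, 8, 8, 7, 8]
8=8: mid=9
7<8: swap(4,9), lo=5 mid=10 ⇒ [7, 7, 7, 7, 7, 8, 8, 8, 8, 8, 8]
8=8: mid=11
done. lo=5 hi=10; v=[7, 7, 7, 7, 7, 8, 8, 8, 8, 8, 8]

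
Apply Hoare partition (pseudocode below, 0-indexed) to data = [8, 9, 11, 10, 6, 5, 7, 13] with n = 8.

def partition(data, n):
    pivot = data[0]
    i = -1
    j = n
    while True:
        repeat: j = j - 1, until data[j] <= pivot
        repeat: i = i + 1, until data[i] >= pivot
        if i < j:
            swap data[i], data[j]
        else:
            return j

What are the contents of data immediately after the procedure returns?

pivot = data[0] = 8; i = -1, j = 8
j→6 (data[6]=7≤8), i→0 (data[0]=8≥8); i<j, swap → [7, 9, 11, 10, 6, 5, 8, 13]
j→5 (data[5]=5≤8), i→1 (data[1]=9≥8); i<j, swap → [7, 5, 11, 10, 6, 9, 8, 13]
j→4 (data[4]=6≤8), i→2 (data[2]=11≥8); i<j, swap → [7, 5, 6, 10, 11, 9, 8, 13]
j→2, i→3; i≥j, return j=2. data = [7, 5, 6, 10, 11, 9, 8, 13]

[7, 5, 6, 10, 11, 9, 8, 13]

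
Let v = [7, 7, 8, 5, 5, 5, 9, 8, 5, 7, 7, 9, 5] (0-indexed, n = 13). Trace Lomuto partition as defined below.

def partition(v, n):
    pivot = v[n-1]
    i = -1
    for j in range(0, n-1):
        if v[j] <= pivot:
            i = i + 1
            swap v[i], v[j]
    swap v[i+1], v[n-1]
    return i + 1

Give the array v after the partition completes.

pivot=5, i=-1
j=0: 7>5, skip
j=1: 7>5, skip
j=2: 8>5, skip
j=3: 5≤5, i=0, swap(0,3) ⇒ [5, 7, 8, 7, 5, 5, 9, 8, 5, 7, 7, 9, 5]
j=4: 5≤5, i=1, swap(1,4) ⇒ [5, 5, 8, 7, 7, 5, 9, 8, 5, 7, 7, 9, 5]
j=5: 5≤5, i=2, swap(2,5) ⇒ [5, 5, 5, 7, 7, 8, 9, 8, 5, 7, 7, 9, 5]
j=6: 9>5, skip
j=7: 8>5, skip
j=8: 5≤5, i=3, swap(3,8) ⇒ [5, 5, 5, 5, 7, 8, 9, 8, 7, 7, 7, 9, 5]
j=9: 7>5, skip
j=10: 7>5, skip
j=11: 9>5, skip
swap(4,12) ⇒ [5, 5, 5, 5, 5, 8, 9, 8, 7, 7, 7, 9, 7]; return 4

[5, 5, 5, 5, 5, 8, 9, 8, 7, 7, 7, 9, 7]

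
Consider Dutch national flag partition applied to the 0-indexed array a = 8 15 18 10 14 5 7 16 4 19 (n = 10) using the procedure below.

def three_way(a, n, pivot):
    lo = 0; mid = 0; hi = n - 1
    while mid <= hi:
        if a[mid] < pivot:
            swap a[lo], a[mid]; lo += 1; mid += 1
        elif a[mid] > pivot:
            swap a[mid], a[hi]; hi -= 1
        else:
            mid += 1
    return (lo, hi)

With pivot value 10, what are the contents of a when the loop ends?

8 4 7 5 10 14 16 18 19 15

lo=0 mid=0 hi=9
8<10: swap(0,0), lo=1 mid=1 ⇒ 8 15 18 10 14 5 7 16 4 19
15>10: swap(1,9), hi=8 ⇒ 8 19 18 10 14 5 7 16 4 15
19>10: swap(1,8), hi=7 ⇒ 8 4 18 10 14 5 7 16 19 15
4<10: swap(1,1), lo=2 mid=2 ⇒ 8 4 18 10 14 5 7 16 19 15
18>10: swap(2,7), hi=6 ⇒ 8 4 16 10 14 5 7 18 19 15
16>10: swap(2,6), hi=5 ⇒ 8 4 7 10 14 5 16 18 19 15
7<10: swap(2,2), lo=3 mid=3 ⇒ 8 4 7 10 14 5 16 18 19 15
10=10: mid=4
14>10: swap(4,5), hi=4 ⇒ 8 4 7 10 5 14 16 18 19 15
5<10: swap(3,4), lo=4 mid=5 ⇒ 8 4 7 5 10 14 16 18 19 15
done. lo=4 hi=4; a=8 4 7 5 10 14 16 18 19 15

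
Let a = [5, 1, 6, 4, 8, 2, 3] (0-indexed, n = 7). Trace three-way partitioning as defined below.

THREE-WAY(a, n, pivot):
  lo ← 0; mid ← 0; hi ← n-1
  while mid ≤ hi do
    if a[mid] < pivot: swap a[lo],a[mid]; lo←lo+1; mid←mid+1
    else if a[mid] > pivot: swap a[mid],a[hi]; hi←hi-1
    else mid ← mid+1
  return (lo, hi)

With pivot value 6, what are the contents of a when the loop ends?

[5, 1, 4, 3, 2, 6, 8]

lo=0 mid=0 hi=6
5<6: swap(0,0), lo=1 mid=1 ⇒ [5, 1, 6, 4, 8, 2, 3]
1<6: swap(1,1), lo=2 mid=2 ⇒ [5, 1, 6, 4, 8, 2, 3]
6=6: mid=3
4<6: swap(2,3), lo=3 mid=4 ⇒ [5, 1, 4, 6, 8, 2, 3]
8>6: swap(4,6), hi=5 ⇒ [5, 1, 4, 6, 3, 2, 8]
3<6: swap(3,4), lo=4 mid=5 ⇒ [5, 1, 4, 3, 6, 2, 8]
2<6: swap(4,5), lo=5 mid=6 ⇒ [5, 1, 4, 3, 2, 6, 8]
done. lo=5 hi=5; a=[5, 1, 4, 3, 2, 6, 8]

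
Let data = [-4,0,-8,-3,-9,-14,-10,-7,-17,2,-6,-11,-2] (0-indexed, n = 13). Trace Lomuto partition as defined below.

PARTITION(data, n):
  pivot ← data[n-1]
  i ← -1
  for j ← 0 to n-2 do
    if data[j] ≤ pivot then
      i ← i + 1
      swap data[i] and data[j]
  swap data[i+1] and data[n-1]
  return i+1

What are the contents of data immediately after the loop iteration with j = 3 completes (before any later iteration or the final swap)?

pivot=-2, i=-1
j=0: -4≤-2, i=0, swap(0,0) ⇒ [-4,0,-8,-3,-9,-14,-10,-7,-17,2,-6,-11,-2]
j=1: 0>-2, skip
j=2: -8≤-2, i=1, swap(1,2) ⇒ [-4,-8,0,-3,-9,-14,-10,-7,-17,2,-6,-11,-2]
j=3: -3≤-2, i=2, swap(2,3) ⇒ [-4,-8,-3,0,-9,-14,-10,-7,-17,2,-6,-11,-2]
(after j=3) data = [-4,-8,-3,0,-9,-14,-10,-7,-17,2,-6,-11,-2]

[-4,-8,-3,0,-9,-14,-10,-7,-17,2,-6,-11,-2]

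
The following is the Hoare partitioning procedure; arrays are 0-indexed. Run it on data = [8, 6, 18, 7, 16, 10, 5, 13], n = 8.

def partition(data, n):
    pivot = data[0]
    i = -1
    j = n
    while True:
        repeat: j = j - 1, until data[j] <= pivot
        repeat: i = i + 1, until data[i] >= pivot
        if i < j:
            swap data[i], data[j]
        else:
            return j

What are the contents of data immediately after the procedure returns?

pivot = data[0] = 8; i = -1, j = 8
j→6 (data[6]=5≤8), i→0 (data[0]=8≥8); i<j, swap → [5, 6, 18, 7, 16, 10, 8, 13]
j→3 (data[3]=7≤8), i→2 (data[2]=18≥8); i<j, swap → [5, 6, 7, 18, 16, 10, 8, 13]
j→2, i→3; i≥j, return j=2. data = [5, 6, 7, 18, 16, 10, 8, 13]

[5, 6, 7, 18, 16, 10, 8, 13]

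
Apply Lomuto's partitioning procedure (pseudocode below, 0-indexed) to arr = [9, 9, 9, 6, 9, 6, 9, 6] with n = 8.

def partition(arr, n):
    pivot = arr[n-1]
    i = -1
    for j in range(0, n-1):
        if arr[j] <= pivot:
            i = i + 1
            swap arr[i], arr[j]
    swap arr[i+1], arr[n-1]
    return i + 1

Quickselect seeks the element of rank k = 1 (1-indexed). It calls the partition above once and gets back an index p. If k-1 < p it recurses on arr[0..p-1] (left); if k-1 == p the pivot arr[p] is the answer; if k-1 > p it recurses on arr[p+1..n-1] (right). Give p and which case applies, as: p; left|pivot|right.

pivot=6, i=-1
j=0: 9>6, skip
j=1: 9>6, skip
j=2: 9>6, skip
j=3: 6≤6, i=0, swap(0,3) ⇒ [6, 9, 9, 9, 9, 6, 9, 6]
j=4: 9>6, skip
j=5: 6≤6, i=1, swap(1,5) ⇒ [6, 6, 9, 9, 9, 9, 9, 6]
j=6: 9>6, skip
swap(2,7) ⇒ [6, 6, 6, 9, 9, 9, 9, 9]; return 2
p = 2; k-1 = 0 < 2 ⇒ left

2; left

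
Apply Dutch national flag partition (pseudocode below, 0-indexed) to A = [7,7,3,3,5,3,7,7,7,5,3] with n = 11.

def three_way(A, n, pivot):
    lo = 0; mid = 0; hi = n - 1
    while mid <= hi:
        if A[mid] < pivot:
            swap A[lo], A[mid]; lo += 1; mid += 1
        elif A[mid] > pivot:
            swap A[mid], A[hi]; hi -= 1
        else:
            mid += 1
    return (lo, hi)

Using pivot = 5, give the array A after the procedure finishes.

[3,3,3,3,5,5,7,7,7,7,7]

pivot = 5; lo=0, mid=0, hi=10
A[mid]=7>5: swap A[0],A[10]; hi=9 → [3,7,3,3,5,3,7,7,7,5,7]
A[mid]=3<5: swap A[0],A[0]; lo=1,mid=1 → [3,7,3,3,5,3,7,7,7,5,7]
A[mid]=7>5: swap A[1],A[9]; hi=8 → [3,5,3,3,5,3,7,7,7,7,7]
A[mid]=5=5: mid=2
A[mid]=3<5: swap A[1],A[2]; lo=2,mid=3 → [3,3,5,3,5,3,7,7,7,7,7]
A[mid]=3<5: swap A[2],A[3]; lo=3,mid=4 → [3,3,3,5,5,3,7,7,7,7,7]
A[mid]=5=5: mid=5
A[mid]=3<5: swap A[3],A[5]; lo=4,mid=6 → [3,3,3,3,5,5,7,7,7,7,7]
A[mid]=7>5: swap A[6],A[8]; hi=7 → [3,3,3,3,5,5,7,7,7,7,7]
A[mid]=7>5: swap A[6],A[7]; hi=6 → [3,3,3,3,5,5,7,7,7,7,7]
A[mid]=7>5: swap A[6],A[6]; hi=5 → [3,3,3,3,5,5,7,7,7,7,7]
end: lo=4, hi=5; A = [3,3,3,3,5,5,7,7,7,7,7]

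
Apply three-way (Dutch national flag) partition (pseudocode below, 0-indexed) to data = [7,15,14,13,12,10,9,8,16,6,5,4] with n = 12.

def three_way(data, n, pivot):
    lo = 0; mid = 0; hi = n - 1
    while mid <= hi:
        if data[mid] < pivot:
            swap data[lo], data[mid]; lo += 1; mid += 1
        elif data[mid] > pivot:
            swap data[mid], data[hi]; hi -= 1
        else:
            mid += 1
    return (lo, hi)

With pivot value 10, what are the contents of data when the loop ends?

pivot = 10; lo=0, mid=0, hi=11
data[mid]=7<10: swap data[0],data[0]; lo=1,mid=1 → [7,15,14,13,12,10,9,8,16,6,5,4]
data[mid]=15>10: swap data[1],data[11]; hi=10 → [7,4,14,13,12,10,9,8,16,6,5,15]
data[mid]=4<10: swap data[1],data[1]; lo=2,mid=2 → [7,4,14,13,12,10,9,8,16,6,5,15]
data[mid]=14>10: swap data[2],data[10]; hi=9 → [7,4,5,13,12,10,9,8,16,6,14,15]
data[mid]=5<10: swap data[2],data[2]; lo=3,mid=3 → [7,4,5,13,12,10,9,8,16,6,14,15]
data[mid]=13>10: swap data[3],data[9]; hi=8 → [7,4,5,6,12,10,9,8,16,13,14,15]
data[mid]=6<10: swap data[3],data[3]; lo=4,mid=4 → [7,4,5,6,12,10,9,8,16,13,14,15]
data[mid]=12>10: swap data[4],data[8]; hi=7 → [7,4,5,6,16,10,9,8,12,13,14,15]
data[mid]=16>10: swap data[4],data[7]; hi=6 → [7,4,5,6,8,10,9,16,12,13,14,15]
data[mid]=8<10: swap data[4],data[4]; lo=5,mid=5 → [7,4,5,6,8,10,9,16,12,13,14,15]
data[mid]=10=10: mid=6
data[mid]=9<10: swap data[5],data[6]; lo=6,mid=7 → [7,4,5,6,8,9,10,16,12,13,14,15]
end: lo=6, hi=6; data = [7,4,5,6,8,9,10,16,12,13,14,15]

[7,4,5,6,8,9,10,16,12,13,14,15]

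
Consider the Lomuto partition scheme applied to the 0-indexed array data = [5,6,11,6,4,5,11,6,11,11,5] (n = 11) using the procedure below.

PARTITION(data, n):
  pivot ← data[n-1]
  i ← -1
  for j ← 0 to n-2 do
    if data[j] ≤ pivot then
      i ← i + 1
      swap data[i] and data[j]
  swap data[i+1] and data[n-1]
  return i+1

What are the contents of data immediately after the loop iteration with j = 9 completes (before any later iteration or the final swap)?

[5,4,5,6,6,11,11,6,11,11,5]

pivot = data[10] = 5; i = -1
j=0: data[0]=5 ≤ 5 → i=0, swap data[0],data[0] (no change) → [5,6,11,6,4,5,11,6,11,11,5]
j=1: data[1]=6 > 5 → no swap
j=2: data[2]=11 > 5 → no swap
j=3: data[3]=6 > 5 → no swap
j=4: data[4]=4 ≤ 5 → i=1, swap data[1],data[4] → [5,4,11,6,6,5,11,6,11,11,5]
j=5: data[5]=5 ≤ 5 → i=2, swap data[2],data[5] → [5,4,5,6,6,11,11,6,11,11,5]
j=6: data[6]=11 > 5 → no swap
j=7: data[7]=6 > 5 → no swap
j=8: data[8]=11 > 5 → no swap
j=9: data[9]=11 > 5 → no swap
(after j=9) data = [5,4,5,6,6,11,11,6,11,11,5]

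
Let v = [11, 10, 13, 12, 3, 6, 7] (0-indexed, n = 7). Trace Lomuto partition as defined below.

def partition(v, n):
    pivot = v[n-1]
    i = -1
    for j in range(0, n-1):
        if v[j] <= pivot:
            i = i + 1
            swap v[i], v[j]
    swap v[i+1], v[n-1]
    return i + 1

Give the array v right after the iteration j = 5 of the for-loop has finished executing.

[3, 6, 13, 12, 11, 10, 7]

pivot = v[6] = 7; i = -1
j=0: v[0]=11 > 7 → no swap
j=1: v[1]=10 > 7 → no swap
j=2: v[2]=13 > 7 → no swap
j=3: v[3]=12 > 7 → no swap
j=4: v[4]=3 ≤ 7 → i=0, swap v[0],v[4] → [3, 10, 13, 12, 11, 6, 7]
j=5: v[5]=6 ≤ 7 → i=1, swap v[1],v[5] → [3, 6, 13, 12, 11, 10, 7]
(after j=5) v = [3, 6, 13, 12, 11, 10, 7]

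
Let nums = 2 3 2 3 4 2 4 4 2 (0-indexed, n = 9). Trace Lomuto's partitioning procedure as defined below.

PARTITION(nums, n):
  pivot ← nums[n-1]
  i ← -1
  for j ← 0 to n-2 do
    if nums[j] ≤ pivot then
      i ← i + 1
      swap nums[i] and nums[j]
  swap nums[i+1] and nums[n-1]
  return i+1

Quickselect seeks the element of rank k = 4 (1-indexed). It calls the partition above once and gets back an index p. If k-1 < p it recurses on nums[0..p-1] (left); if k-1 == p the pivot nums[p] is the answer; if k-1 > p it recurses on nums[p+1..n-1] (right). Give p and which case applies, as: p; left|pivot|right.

pivot = nums[8] = 2; i = -1
j=0: nums[0]=2 ≤ 2 → i=0, swap nums[0],nums[0] (no change) → 2 3 2 3 4 2 4 4 2
j=1: nums[1]=3 > 2 → no swap
j=2: nums[2]=2 ≤ 2 → i=1, swap nums[1],nums[2] → 2 2 3 3 4 2 4 4 2
j=3: nums[3]=3 > 2 → no swap
j=4: nums[4]=4 > 2 → no swap
j=5: nums[5]=2 ≤ 2 → i=2, swap nums[2],nums[5] → 2 2 2 3 4 3 4 4 2
j=6: nums[6]=4 > 2 → no swap
j=7: nums[7]=4 > 2 → no swap
final swap nums[3],nums[8] → 2 2 2 2 4 3 4 4 3; return 3
p = 3; k-1 = 3 == 3 ⇒ pivot

3; pivot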